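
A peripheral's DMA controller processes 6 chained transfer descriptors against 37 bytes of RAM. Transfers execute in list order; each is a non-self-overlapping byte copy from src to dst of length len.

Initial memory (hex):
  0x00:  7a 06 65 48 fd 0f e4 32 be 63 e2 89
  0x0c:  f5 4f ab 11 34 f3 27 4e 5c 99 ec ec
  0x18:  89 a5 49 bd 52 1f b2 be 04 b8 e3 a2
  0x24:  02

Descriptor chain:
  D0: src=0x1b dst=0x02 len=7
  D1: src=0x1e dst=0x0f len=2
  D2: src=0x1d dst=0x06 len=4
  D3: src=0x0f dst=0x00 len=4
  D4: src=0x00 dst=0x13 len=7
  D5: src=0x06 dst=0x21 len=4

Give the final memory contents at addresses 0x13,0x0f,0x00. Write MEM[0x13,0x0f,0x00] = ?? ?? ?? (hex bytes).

[0] 0x1b->0x02 len=7 : bd 52 1f b2 be 04 b8
[1] 0x1e->0x0f len=2 : b2 be
[2] 0x1d->0x06 len=4 : 1f b2 be 04
[3] 0x0f->0x00 len=4 : b2 be f3 27
[4] 0x00->0x13 len=7 : b2 be f3 27 1f b2 1f
[5] 0x06->0x21 len=4 : 1f b2 be 04
query mem[0x13]=0xb2, mem[0x0f]=0xb2, mem[0x00]=0xb2

MEM[0x13,0x0f,0x00] = b2 b2 b2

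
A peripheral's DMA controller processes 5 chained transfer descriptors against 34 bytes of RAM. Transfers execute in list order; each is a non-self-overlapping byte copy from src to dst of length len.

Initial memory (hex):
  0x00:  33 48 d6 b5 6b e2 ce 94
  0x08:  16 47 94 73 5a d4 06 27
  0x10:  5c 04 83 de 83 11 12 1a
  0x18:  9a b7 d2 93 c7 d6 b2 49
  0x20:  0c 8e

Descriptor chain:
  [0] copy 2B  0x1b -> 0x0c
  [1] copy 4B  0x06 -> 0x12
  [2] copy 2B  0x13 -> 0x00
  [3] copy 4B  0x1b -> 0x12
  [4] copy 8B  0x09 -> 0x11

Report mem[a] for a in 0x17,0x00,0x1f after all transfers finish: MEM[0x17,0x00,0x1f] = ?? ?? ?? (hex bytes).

  after D0: wrote 2B at 0x0c = 93c7
  after D1: wrote 4B at 0x12 = ce941647
  after D2: wrote 2B at 0x00 = 9416
  after D3: wrote 4B at 0x12 = 93c7d6b2
  after D4: wrote 8B at 0x11 = 47947393c706275c
query mem[0x17]=0x27, mem[0x00]=0x94, mem[0x1f]=0x49

MEM[0x17,0x00,0x1f] = 27 94 49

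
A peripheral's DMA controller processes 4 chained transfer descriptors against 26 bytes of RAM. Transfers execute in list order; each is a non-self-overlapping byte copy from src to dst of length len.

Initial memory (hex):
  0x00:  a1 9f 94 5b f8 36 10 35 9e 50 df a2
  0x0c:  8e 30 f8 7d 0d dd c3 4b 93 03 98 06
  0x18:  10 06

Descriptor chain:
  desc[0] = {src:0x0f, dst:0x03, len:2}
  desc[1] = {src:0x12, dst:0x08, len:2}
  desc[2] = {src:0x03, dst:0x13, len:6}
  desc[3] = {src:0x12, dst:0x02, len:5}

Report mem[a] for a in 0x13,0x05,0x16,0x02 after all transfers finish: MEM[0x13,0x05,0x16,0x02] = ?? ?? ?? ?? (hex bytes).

MEM[0x13,0x05,0x16,0x02] = 7d 36 10 c3

  after D0: wrote 2B at 0x03 = 7d0d
  after D1: wrote 2B at 0x08 = c34b
  after D2: wrote 6B at 0x13 = 7d0d361035c3
  after D3: wrote 5B at 0x02 = c37d0d3610
query mem[0x13]=0x7d, mem[0x05]=0x36, mem[0x16]=0x10, mem[0x02]=0xc3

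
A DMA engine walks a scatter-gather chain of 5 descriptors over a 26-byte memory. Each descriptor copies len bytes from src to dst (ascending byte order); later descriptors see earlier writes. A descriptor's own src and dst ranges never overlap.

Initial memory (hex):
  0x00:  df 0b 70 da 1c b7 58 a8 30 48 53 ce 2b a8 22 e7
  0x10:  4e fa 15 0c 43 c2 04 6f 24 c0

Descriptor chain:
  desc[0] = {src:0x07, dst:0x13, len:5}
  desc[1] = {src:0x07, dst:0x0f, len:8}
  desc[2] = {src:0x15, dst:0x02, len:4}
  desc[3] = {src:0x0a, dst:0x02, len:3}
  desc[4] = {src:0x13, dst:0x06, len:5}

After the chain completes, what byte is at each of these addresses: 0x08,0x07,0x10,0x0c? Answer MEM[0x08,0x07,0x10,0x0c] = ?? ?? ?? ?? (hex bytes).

D0: mem[0x13..0x17] <- [a8 30 48 53 ce]
D1: mem[0x0f..0x16] <- [a8 30 48 53 ce 2b a8 22]
D2: mem[0x02..0x05] <- [a8 22 ce 24]
D3: mem[0x02..0x04] <- [53 ce 2b]
D4: mem[0x06..0x0a] <- [ce 2b a8 22 ce]
query mem[0x08]=0xa8, mem[0x07]=0x2b, mem[0x10]=0x30, mem[0x0c]=0x2b

MEM[0x08,0x07,0x10,0x0c] = a8 2b 30 2b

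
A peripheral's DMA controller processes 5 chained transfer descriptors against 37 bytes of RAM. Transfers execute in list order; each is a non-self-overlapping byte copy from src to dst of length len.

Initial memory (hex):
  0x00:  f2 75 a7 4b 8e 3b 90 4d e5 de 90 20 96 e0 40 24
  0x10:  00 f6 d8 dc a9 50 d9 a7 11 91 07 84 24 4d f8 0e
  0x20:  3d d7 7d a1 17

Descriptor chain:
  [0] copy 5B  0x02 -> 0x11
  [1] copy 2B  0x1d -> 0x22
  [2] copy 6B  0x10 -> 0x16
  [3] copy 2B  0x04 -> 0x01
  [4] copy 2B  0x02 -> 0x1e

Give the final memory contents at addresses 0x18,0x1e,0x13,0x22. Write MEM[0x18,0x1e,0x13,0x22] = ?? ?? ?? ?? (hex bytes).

MEM[0x18,0x1e,0x13,0x22] = 4b 3b 8e 4d

D0: mem[0x11..0x15] <- [a7 4b 8e 3b 90]
D1: mem[0x22..0x23] <- [4d f8]
D2: mem[0x16..0x1b] <- [00 a7 4b 8e 3b 90]
D3: mem[0x01..0x02] <- [8e 3b]
D4: mem[0x1e..0x1f] <- [3b 4b]
query mem[0x18]=0x4b, mem[0x1e]=0x3b, mem[0x13]=0x8e, mem[0x22]=0x4d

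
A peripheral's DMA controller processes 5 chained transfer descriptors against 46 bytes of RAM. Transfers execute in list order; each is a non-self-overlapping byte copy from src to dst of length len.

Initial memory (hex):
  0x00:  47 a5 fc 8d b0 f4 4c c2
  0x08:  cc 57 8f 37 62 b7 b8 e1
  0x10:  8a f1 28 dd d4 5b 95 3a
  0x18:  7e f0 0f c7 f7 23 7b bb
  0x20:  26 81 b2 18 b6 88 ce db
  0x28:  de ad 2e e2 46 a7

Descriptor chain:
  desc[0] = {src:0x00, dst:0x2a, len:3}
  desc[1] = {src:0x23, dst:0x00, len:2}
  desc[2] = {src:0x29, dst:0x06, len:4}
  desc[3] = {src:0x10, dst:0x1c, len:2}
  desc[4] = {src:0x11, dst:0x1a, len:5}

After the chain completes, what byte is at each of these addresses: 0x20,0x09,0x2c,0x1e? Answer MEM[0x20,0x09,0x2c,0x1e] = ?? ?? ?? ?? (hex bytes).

#0 dst[0x2a+3] := {0x47,0xa5,0xfc}
#1 dst[0x00+2] := {0x18,0xb6}
#2 dst[0x06+4] := {0xad,0x47,0xa5,0xfc}
#3 dst[0x1c+2] := {0x8a,0xf1}
#4 dst[0x1a+5] := {0xf1,0x28,0xdd,0xd4,0x5b}
query mem[0x20]=0x26, mem[0x09]=0xfc, mem[0x2c]=0xfc, mem[0x1e]=0x5b

MEM[0x20,0x09,0x2c,0x1e] = 26 fc fc 5b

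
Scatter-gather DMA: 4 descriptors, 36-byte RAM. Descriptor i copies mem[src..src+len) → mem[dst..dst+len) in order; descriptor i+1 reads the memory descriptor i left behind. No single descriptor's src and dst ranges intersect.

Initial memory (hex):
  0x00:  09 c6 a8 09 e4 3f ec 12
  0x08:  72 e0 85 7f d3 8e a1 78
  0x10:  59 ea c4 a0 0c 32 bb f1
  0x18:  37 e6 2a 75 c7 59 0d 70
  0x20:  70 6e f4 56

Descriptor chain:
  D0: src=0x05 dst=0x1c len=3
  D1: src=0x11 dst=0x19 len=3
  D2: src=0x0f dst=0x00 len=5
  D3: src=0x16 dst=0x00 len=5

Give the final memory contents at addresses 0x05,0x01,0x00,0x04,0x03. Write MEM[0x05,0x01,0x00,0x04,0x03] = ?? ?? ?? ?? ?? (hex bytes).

D0: mem[0x1c..0x1e] <- [3f ec 12]
D1: mem[0x19..0x1b] <- [ea c4 a0]
D2: mem[0x00..0x04] <- [78 59 ea c4 a0]
D3: mem[0x00..0x04] <- [bb f1 37 ea c4]
query mem[0x05]=0x3f, mem[0x01]=0xf1, mem[0x00]=0xbb, mem[0x04]=0xc4, mem[0x03]=0xea

MEM[0x05,0x01,0x00,0x04,0x03] = 3f f1 bb c4 ea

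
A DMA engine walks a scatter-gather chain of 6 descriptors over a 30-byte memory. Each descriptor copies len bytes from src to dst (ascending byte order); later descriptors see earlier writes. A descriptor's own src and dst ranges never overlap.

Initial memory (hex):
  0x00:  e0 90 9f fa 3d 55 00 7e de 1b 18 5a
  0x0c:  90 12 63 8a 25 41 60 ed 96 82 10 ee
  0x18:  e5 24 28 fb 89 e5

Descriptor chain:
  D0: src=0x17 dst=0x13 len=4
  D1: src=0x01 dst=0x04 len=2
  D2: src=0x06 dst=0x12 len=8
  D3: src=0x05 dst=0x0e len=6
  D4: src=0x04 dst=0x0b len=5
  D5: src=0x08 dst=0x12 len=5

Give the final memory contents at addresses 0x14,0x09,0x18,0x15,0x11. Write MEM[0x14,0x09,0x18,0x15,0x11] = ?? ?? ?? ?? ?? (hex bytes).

MEM[0x14,0x09,0x18,0x15,0x11] = 18 1b 90 90 de

  after D0: wrote 4B at 0x13 = eee52428
  after D1: wrote 2B at 0x04 = 909f
  after D2: wrote 8B at 0x12 = 007ede1b185a9012
  after D3: wrote 6B at 0x0e = 9f007ede1b18
  after D4: wrote 5B at 0x0b = 909f007ede
  after D5: wrote 5B at 0x12 = de1b18909f
query mem[0x14]=0x18, mem[0x09]=0x1b, mem[0x18]=0x90, mem[0x15]=0x90, mem[0x11]=0xde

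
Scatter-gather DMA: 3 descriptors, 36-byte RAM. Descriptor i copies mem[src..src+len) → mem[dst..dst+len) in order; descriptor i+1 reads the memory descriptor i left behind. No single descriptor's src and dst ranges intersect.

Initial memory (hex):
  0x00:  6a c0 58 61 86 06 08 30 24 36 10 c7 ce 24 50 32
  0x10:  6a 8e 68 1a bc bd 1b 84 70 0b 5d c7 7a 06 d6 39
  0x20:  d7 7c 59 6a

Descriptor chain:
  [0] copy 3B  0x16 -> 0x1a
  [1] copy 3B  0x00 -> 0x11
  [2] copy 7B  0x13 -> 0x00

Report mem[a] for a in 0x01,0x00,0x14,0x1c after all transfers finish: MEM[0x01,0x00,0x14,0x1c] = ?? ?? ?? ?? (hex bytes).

MEM[0x01,0x00,0x14,0x1c] = bc 58 bc 70

[0] 0x16->0x1a len=3 : 1b 84 70
[1] 0x00->0x11 len=3 : 6a c0 58
[2] 0x13->0x00 len=7 : 58 bc bd 1b 84 70 0b
query mem[0x01]=0xbc, mem[0x00]=0x58, mem[0x14]=0xbc, mem[0x1c]=0x70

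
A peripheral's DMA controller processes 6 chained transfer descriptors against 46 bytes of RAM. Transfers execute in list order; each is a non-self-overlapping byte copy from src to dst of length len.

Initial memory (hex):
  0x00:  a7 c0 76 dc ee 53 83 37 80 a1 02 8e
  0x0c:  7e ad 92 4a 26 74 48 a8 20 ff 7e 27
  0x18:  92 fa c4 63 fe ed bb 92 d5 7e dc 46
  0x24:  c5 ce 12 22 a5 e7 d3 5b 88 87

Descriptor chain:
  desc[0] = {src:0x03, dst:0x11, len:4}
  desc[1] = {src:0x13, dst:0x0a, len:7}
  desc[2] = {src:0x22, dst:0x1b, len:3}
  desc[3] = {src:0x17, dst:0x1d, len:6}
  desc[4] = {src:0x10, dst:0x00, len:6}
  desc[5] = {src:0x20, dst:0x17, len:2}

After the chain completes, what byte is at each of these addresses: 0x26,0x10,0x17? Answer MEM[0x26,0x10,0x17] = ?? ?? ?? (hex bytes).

D0: mem[0x11..0x14] <- [dc ee 53 83]
D1: mem[0x0a..0x10] <- [53 83 ff 7e 27 92 fa]
D2: mem[0x1b..0x1d] <- [dc 46 c5]
D3: mem[0x1d..0x22] <- [27 92 fa c4 dc 46]
D4: mem[0x00..0x05] <- [fa dc ee 53 83 ff]
D5: mem[0x17..0x18] <- [c4 dc]
query mem[0x26]=0x12, mem[0x10]=0xfa, mem[0x17]=0xc4

MEM[0x26,0x10,0x17] = 12 fa c4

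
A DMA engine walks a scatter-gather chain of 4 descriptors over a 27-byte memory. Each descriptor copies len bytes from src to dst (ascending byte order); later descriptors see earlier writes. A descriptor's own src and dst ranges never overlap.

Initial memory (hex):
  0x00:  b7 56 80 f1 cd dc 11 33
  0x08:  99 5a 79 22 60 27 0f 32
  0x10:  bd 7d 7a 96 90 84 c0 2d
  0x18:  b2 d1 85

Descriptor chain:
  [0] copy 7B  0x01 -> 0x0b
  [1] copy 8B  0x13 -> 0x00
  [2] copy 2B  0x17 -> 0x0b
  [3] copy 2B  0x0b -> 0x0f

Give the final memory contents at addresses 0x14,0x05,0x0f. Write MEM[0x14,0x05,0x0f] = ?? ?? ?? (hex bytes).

MEM[0x14,0x05,0x0f] = 90 b2 2d

D0: mem[0x0b..0x11] <- [56 80 f1 cd dc 11 33]
D1: mem[0x00..0x07] <- [96 90 84 c0 2d b2 d1 85]
D2: mem[0x0b..0x0c] <- [2d b2]
D3: mem[0x0f..0x10] <- [2d b2]
query mem[0x14]=0x90, mem[0x05]=0xb2, mem[0x0f]=0x2d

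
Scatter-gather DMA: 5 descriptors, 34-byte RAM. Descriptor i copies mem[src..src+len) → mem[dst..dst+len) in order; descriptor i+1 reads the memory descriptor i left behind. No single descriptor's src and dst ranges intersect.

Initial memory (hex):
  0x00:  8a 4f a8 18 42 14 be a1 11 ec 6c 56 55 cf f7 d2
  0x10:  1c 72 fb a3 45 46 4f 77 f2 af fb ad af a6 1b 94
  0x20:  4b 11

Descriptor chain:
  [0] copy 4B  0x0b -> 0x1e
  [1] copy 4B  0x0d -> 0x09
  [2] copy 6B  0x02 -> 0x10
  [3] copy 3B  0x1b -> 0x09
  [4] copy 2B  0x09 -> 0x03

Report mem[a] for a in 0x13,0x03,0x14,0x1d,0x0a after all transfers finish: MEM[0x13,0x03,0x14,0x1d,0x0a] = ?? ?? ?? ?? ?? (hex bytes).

MEM[0x13,0x03,0x14,0x1d,0x0a] = 14 ad be a6 af

[0] 0x0b->0x1e len=4 : 56 55 cf f7
[1] 0x0d->0x09 len=4 : cf f7 d2 1c
[2] 0x02->0x10 len=6 : a8 18 42 14 be a1
[3] 0x1b->0x09 len=3 : ad af a6
[4] 0x09->0x03 len=2 : ad af
query mem[0x13]=0x14, mem[0x03]=0xad, mem[0x14]=0xbe, mem[0x1d]=0xa6, mem[0x0a]=0xaf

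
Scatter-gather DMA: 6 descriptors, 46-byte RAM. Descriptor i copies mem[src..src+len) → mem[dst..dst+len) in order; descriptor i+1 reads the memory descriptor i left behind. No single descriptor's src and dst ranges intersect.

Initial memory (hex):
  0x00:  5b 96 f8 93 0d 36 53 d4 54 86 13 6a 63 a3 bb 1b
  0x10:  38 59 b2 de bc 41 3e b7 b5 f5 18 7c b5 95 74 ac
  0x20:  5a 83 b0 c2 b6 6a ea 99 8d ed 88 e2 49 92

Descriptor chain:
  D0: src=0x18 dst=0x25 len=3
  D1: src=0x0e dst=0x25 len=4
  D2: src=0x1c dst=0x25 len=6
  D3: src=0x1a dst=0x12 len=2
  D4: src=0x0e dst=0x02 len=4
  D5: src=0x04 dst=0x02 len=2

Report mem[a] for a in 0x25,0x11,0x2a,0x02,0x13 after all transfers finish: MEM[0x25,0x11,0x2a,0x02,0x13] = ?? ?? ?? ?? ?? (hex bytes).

MEM[0x25,0x11,0x2a,0x02,0x13] = b5 59 83 38 7c

  after D0: wrote 3B at 0x25 = b5f518
  after D1: wrote 4B at 0x25 = bb1b3859
  after D2: wrote 6B at 0x25 = b59574ac5a83
  after D3: wrote 2B at 0x12 = 187c
  after D4: wrote 4B at 0x02 = bb1b3859
  after D5: wrote 2B at 0x02 = 3859
query mem[0x25]=0xb5, mem[0x11]=0x59, mem[0x2a]=0x83, mem[0x02]=0x38, mem[0x13]=0x7c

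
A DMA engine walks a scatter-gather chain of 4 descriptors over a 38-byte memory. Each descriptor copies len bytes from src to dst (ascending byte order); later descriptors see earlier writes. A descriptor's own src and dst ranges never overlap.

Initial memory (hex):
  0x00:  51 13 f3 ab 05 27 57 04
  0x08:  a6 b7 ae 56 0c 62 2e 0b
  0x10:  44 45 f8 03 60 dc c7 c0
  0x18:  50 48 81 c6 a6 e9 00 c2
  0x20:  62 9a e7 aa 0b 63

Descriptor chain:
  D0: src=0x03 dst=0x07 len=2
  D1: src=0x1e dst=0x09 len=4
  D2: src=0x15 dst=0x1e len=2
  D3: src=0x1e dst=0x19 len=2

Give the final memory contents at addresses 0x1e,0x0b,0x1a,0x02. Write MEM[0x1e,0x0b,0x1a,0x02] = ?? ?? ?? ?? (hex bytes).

MEM[0x1e,0x0b,0x1a,0x02] = dc 62 c7 f3

  after D0: wrote 2B at 0x07 = ab05
  after D1: wrote 4B at 0x09 = 00c2629a
  after D2: wrote 2B at 0x1e = dcc7
  after D3: wrote 2B at 0x19 = dcc7
query mem[0x1e]=0xdc, mem[0x0b]=0x62, mem[0x1a]=0xc7, mem[0x02]=0xf3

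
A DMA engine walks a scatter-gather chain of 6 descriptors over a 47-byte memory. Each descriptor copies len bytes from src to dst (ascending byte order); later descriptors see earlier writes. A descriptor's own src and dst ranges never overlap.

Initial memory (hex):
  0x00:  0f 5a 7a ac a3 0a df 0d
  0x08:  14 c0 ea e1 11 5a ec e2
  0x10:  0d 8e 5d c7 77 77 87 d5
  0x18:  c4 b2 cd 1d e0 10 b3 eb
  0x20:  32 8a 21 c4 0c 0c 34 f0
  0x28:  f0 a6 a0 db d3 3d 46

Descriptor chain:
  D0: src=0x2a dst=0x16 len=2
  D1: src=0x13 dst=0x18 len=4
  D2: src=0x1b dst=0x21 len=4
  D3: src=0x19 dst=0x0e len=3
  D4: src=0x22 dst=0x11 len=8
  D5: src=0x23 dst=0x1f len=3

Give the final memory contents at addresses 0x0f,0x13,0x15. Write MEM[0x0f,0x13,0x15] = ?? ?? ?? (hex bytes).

[0] 0x2a->0x16 len=2 : a0 db
[1] 0x13->0x18 len=4 : c7 77 77 a0
[2] 0x1b->0x21 len=4 : a0 e0 10 b3
[3] 0x19->0x0e len=3 : 77 77 a0
[4] 0x22->0x11 len=8 : e0 10 b3 0c 34 f0 f0 a6
[5] 0x23->0x1f len=3 : 10 b3 0c
query mem[0x0f]=0x77, mem[0x13]=0xb3, mem[0x15]=0x34

MEM[0x0f,0x13,0x15] = 77 b3 34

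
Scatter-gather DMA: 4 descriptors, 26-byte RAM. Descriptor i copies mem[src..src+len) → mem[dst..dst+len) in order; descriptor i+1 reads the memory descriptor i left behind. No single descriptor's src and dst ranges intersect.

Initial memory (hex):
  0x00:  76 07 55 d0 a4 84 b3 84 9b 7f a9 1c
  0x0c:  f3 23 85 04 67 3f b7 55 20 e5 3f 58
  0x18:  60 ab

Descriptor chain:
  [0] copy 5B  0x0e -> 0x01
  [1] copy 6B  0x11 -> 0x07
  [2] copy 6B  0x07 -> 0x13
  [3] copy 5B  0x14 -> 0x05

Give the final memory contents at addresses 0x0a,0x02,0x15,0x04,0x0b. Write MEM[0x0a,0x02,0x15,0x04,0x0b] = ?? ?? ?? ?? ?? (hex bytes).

MEM[0x0a,0x02,0x15,0x04,0x0b] = 20 04 55 3f e5

  after D0: wrote 5B at 0x01 = 8504673fb7
  after D1: wrote 6B at 0x07 = 3fb75520e53f
  after D2: wrote 6B at 0x13 = 3fb75520e53f
  after D3: wrote 5B at 0x05 = b75520e53f
query mem[0x0a]=0x20, mem[0x02]=0x04, mem[0x15]=0x55, mem[0x04]=0x3f, mem[0x0b]=0xe5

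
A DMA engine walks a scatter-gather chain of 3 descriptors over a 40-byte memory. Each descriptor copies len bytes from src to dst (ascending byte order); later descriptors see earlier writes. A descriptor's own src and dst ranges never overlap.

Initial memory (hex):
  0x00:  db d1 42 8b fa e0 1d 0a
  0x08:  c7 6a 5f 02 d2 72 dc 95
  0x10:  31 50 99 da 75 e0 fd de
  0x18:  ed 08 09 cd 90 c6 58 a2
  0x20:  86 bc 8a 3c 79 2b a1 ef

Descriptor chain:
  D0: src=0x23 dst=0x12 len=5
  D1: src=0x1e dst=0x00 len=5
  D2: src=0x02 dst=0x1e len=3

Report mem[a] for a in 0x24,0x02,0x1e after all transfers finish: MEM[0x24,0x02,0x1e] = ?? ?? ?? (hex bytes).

  after D0: wrote 5B at 0x12 = 3c792ba1ef
  after D1: wrote 5B at 0x00 = 58a286bc8a
  after D2: wrote 3B at 0x1e = 86bc8a
query mem[0x24]=0x79, mem[0x02]=0x86, mem[0x1e]=0x86

MEM[0x24,0x02,0x1e] = 79 86 86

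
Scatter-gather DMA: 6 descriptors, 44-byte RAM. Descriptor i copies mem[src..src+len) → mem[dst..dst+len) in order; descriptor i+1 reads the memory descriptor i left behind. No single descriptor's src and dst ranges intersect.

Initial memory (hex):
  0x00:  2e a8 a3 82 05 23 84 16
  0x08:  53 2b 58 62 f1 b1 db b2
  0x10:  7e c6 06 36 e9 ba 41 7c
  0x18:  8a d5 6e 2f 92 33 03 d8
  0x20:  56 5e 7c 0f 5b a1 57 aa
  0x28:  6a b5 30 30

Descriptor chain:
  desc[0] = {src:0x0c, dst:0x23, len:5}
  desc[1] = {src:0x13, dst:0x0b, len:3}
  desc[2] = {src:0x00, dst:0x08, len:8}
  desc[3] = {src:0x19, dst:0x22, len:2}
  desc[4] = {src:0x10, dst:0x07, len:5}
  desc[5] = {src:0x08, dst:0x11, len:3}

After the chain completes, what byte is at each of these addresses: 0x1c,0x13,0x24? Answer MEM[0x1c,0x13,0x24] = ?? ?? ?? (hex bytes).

#0 dst[0x23+5] := {0xf1,0xb1,0xdb,0xb2,0x7e}
#1 dst[0x0b+3] := {0x36,0xe9,0xba}
#2 dst[0x08+8] := {0x2e,0xa8,0xa3,0x82,0x05,0x23,0x84,0x16}
#3 dst[0x22+2] := {0xd5,0x6e}
#4 dst[0x07+5] := {0x7e,0xc6,0x06,0x36,0xe9}
#5 dst[0x11+3] := {0xc6,0x06,0x36}
query mem[0x1c]=0x92, mem[0x13]=0x36, mem[0x24]=0xb1

MEM[0x1c,0x13,0x24] = 92 36 b1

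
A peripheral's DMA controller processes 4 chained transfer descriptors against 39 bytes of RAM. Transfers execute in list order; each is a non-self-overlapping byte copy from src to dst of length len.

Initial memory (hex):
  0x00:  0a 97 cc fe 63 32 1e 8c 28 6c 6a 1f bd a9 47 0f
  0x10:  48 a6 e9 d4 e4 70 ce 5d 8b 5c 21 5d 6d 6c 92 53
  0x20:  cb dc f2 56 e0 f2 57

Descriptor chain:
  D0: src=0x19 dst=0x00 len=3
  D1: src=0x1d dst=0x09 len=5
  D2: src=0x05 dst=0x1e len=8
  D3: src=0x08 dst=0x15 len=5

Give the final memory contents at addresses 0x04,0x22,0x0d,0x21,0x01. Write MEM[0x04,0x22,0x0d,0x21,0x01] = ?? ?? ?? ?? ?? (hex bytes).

MEM[0x04,0x22,0x0d,0x21,0x01] = 63 6c dc 28 21

  after D0: wrote 3B at 0x00 = 5c215d
  after D1: wrote 5B at 0x09 = 6c9253cbdc
  after D2: wrote 8B at 0x1e = 321e8c286c9253cb
  after D3: wrote 5B at 0x15 = 286c9253cb
query mem[0x04]=0x63, mem[0x22]=0x6c, mem[0x0d]=0xdc, mem[0x21]=0x28, mem[0x01]=0x21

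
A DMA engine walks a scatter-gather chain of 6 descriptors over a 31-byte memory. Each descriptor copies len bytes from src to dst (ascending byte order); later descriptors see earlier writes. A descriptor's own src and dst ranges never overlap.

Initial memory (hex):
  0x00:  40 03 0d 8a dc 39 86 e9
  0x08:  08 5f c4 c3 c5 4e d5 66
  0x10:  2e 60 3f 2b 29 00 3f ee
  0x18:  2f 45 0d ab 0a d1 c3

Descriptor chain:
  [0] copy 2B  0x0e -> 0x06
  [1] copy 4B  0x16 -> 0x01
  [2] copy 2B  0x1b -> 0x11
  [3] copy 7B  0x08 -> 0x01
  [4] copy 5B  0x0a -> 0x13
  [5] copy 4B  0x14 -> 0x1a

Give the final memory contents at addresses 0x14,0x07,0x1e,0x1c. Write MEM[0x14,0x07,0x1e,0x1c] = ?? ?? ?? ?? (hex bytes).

  after D0: wrote 2B at 0x06 = d566
  after D1: wrote 4B at 0x01 = 3fee2f45
  after D2: wrote 2B at 0x11 = ab0a
  after D3: wrote 7B at 0x01 = 085fc4c3c54ed5
  after D4: wrote 5B at 0x13 = c4c3c54ed5
  after D5: wrote 4B at 0x1a = c3c54ed5
query mem[0x14]=0xc3, mem[0x07]=0xd5, mem[0x1e]=0xc3, mem[0x1c]=0x4e

MEM[0x14,0x07,0x1e,0x1c] = c3 d5 c3 4e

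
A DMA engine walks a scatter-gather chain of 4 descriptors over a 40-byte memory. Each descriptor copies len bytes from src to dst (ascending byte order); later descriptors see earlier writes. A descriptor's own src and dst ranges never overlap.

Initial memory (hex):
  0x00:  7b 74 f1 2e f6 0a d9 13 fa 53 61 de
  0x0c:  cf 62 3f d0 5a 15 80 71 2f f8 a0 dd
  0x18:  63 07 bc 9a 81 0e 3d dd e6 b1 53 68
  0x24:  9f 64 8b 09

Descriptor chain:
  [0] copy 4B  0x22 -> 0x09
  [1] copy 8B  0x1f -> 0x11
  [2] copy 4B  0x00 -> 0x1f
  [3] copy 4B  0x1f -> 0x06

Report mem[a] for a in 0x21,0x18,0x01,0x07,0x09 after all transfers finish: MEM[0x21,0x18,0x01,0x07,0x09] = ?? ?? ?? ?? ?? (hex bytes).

MEM[0x21,0x18,0x01,0x07,0x09] = f1 8b 74 74 2e

[0] 0x22->0x09 len=4 : 53 68 9f 64
[1] 0x1f->0x11 len=8 : dd e6 b1 53 68 9f 64 8b
[2] 0x00->0x1f len=4 : 7b 74 f1 2e
[3] 0x1f->0x06 len=4 : 7b 74 f1 2e
query mem[0x21]=0xf1, mem[0x18]=0x8b, mem[0x01]=0x74, mem[0x07]=0x74, mem[0x09]=0x2e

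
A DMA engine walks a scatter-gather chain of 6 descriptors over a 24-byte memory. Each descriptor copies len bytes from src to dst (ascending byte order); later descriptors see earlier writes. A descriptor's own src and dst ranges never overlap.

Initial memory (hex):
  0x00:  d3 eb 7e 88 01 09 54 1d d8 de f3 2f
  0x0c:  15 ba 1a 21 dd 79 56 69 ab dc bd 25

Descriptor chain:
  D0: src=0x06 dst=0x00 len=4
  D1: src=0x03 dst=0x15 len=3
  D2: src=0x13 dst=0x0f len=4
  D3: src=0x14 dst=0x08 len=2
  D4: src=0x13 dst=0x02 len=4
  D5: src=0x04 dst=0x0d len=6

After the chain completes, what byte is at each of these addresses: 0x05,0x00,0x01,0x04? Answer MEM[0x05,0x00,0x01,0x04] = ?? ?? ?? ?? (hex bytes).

MEM[0x05,0x00,0x01,0x04] = 01 54 1d de

#0 dst[0x00+4] := {0x54,0x1d,0xd8,0xde}
#1 dst[0x15+3] := {0xde,0x01,0x09}
#2 dst[0x0f+4] := {0x69,0xab,0xde,0x01}
#3 dst[0x08+2] := {0xab,0xde}
#4 dst[0x02+4] := {0x69,0xab,0xde,0x01}
#5 dst[0x0d+6] := {0xde,0x01,0x54,0x1d,0xab,0xde}
query mem[0x05]=0x01, mem[0x00]=0x54, mem[0x01]=0x1d, mem[0x04]=0xde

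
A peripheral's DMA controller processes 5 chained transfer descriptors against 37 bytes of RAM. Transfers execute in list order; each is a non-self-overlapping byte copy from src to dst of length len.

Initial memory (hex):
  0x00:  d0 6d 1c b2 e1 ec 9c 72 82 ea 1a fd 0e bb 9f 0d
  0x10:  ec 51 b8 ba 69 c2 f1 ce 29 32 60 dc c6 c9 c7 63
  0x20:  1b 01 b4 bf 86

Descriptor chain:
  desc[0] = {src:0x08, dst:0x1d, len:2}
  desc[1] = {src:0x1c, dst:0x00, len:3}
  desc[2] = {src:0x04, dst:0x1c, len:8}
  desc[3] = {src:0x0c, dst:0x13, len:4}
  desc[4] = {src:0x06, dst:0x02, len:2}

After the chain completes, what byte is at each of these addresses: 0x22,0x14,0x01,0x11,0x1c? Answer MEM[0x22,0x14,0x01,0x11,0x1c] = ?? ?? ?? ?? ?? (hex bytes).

MEM[0x22,0x14,0x01,0x11,0x1c] = 1a bb 82 51 e1

[0] 0x08->0x1d len=2 : 82 ea
[1] 0x1c->0x00 len=3 : c6 82 ea
[2] 0x04->0x1c len=8 : e1 ec 9c 72 82 ea 1a fd
[3] 0x0c->0x13 len=4 : 0e bb 9f 0d
[4] 0x06->0x02 len=2 : 9c 72
query mem[0x22]=0x1a, mem[0x14]=0xbb, mem[0x01]=0x82, mem[0x11]=0x51, mem[0x1c]=0xe1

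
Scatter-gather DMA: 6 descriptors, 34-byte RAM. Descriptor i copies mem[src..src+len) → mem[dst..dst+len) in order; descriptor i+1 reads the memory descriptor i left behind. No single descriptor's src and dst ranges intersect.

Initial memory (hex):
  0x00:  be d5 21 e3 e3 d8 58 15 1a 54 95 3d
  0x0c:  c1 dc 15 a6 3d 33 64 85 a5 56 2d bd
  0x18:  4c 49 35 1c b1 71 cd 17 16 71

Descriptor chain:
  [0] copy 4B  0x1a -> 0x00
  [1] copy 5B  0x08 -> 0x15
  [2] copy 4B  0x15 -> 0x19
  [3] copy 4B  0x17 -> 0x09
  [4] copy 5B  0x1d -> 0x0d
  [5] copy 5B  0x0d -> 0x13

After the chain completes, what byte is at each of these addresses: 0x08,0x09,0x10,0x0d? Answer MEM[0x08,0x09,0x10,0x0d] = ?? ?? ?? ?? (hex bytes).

MEM[0x08,0x09,0x10,0x0d] = 1a 95 16 71

[0] 0x1a->0x00 len=4 : 35 1c b1 71
[1] 0x08->0x15 len=5 : 1a 54 95 3d c1
[2] 0x15->0x19 len=4 : 1a 54 95 3d
[3] 0x17->0x09 len=4 : 95 3d 1a 54
[4] 0x1d->0x0d len=5 : 71 cd 17 16 71
[5] 0x0d->0x13 len=5 : 71 cd 17 16 71
query mem[0x08]=0x1a, mem[0x09]=0x95, mem[0x10]=0x16, mem[0x0d]=0x71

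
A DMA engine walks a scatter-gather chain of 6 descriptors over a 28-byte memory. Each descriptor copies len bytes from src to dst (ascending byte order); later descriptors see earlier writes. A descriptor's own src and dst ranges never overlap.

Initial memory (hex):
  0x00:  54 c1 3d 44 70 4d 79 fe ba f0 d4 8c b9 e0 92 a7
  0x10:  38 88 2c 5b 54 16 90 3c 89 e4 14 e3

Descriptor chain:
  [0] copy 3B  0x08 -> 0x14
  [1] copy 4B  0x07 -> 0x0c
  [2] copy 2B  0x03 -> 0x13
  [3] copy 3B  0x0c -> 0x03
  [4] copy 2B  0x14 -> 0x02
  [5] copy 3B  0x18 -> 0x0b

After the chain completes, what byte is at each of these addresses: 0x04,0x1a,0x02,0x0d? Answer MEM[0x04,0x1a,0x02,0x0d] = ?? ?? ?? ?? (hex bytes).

MEM[0x04,0x1a,0x02,0x0d] = ba 14 70 14

[0] 0x08->0x14 len=3 : ba f0 d4
[1] 0x07->0x0c len=4 : fe ba f0 d4
[2] 0x03->0x13 len=2 : 44 70
[3] 0x0c->0x03 len=3 : fe ba f0
[4] 0x14->0x02 len=2 : 70 f0
[5] 0x18->0x0b len=3 : 89 e4 14
query mem[0x04]=0xba, mem[0x1a]=0x14, mem[0x02]=0x70, mem[0x0d]=0x14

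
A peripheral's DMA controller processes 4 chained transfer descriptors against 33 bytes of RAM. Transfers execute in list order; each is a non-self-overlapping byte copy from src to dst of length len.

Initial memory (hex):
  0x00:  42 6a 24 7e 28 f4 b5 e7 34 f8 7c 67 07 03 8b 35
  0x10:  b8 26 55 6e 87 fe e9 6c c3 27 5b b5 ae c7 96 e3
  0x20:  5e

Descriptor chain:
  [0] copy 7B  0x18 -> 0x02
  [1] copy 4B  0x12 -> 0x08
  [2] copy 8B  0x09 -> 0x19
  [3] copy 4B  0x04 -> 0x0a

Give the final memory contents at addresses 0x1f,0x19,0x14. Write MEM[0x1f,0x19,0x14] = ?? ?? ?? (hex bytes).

D0: mem[0x02..0x08] <- [c3 27 5b b5 ae c7 96]
D1: mem[0x08..0x0b] <- [55 6e 87 fe]
D2: mem[0x19..0x20] <- [6e 87 fe 07 03 8b 35 b8]
D3: mem[0x0a..0x0d] <- [5b b5 ae c7]
query mem[0x1f]=0x35, mem[0x19]=0x6e, mem[0x14]=0x87

MEM[0x1f,0x19,0x14] = 35 6e 87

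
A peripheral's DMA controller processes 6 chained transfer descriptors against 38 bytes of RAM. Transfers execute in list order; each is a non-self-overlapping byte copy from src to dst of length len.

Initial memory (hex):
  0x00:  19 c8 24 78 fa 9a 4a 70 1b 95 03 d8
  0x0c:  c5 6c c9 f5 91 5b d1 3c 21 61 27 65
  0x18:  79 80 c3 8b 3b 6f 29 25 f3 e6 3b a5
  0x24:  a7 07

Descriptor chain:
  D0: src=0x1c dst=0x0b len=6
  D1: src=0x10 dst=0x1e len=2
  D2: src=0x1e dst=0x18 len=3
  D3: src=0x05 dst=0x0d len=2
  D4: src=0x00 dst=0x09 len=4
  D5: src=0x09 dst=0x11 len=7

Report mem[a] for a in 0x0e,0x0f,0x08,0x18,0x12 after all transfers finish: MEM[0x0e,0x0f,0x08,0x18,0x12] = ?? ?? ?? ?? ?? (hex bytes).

#0 dst[0x0b+6] := {0x3b,0x6f,0x29,0x25,0xf3,0xe6}
#1 dst[0x1e+2] := {0xe6,0x5b}
#2 dst[0x18+3] := {0xe6,0x5b,0xf3}
#3 dst[0x0d+2] := {0x9a,0x4a}
#4 dst[0x09+4] := {0x19,0xc8,0x24,0x78}
#5 dst[0x11+7] := {0x19,0xc8,0x24,0x78,0x9a,0x4a,0xf3}
query mem[0x0e]=0x4a, mem[0x0f]=0xf3, mem[0x08]=0x1b, mem[0x18]=0xe6, mem[0x12]=0xc8

MEM[0x0e,0x0f,0x08,0x18,0x12] = 4a f3 1b e6 c8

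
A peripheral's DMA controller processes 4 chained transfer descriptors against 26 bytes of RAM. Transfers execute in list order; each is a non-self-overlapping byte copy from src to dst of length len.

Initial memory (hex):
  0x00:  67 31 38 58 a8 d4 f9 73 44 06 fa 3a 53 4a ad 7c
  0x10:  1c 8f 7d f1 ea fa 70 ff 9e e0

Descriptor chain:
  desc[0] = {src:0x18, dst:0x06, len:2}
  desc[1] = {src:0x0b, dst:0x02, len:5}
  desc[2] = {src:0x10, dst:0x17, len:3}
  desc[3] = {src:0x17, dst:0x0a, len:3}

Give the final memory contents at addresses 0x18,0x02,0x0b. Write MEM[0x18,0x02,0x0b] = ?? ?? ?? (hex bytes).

#0 dst[0x06+2] := {0x9e,0xe0}
#1 dst[0x02+5] := {0x3a,0x53,0x4a,0xad,0x7c}
#2 dst[0x17+3] := {0x1c,0x8f,0x7d}
#3 dst[0x0a+3] := {0x1c,0x8f,0x7d}
query mem[0x18]=0x8f, mem[0x02]=0x3a, mem[0x0b]=0x8f

MEM[0x18,0x02,0x0b] = 8f 3a 8f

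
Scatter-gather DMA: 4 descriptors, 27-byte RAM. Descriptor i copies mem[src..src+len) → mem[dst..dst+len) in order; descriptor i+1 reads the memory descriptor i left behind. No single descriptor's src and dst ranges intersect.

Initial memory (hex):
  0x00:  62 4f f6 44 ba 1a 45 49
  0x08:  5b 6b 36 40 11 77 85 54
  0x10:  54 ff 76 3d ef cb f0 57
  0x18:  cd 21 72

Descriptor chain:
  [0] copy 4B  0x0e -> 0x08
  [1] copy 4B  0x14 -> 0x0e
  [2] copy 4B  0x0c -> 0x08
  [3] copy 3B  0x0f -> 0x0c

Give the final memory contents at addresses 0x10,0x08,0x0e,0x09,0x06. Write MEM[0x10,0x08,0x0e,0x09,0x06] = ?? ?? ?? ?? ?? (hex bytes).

MEM[0x10,0x08,0x0e,0x09,0x06] = f0 11 57 77 45

D0: mem[0x08..0x0b] <- [85 54 54 ff]
D1: mem[0x0e..0x11] <- [ef cb f0 57]
D2: mem[0x08..0x0b] <- [11 77 ef cb]
D3: mem[0x0c..0x0e] <- [cb f0 57]
query mem[0x10]=0xf0, mem[0x08]=0x11, mem[0x0e]=0x57, mem[0x09]=0x77, mem[0x06]=0x45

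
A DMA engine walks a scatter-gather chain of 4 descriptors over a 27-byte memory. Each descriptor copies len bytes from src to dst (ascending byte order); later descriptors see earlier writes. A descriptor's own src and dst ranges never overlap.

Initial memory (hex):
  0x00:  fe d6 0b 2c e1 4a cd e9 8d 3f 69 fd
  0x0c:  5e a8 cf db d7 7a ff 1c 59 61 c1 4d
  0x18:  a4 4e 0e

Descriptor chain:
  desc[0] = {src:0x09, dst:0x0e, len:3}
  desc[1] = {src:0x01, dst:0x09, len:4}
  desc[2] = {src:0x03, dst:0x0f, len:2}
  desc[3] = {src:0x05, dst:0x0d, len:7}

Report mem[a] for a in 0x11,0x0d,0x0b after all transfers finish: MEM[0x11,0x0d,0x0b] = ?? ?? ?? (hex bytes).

  after D0: wrote 3B at 0x0e = 3f69fd
  after D1: wrote 4B at 0x09 = d60b2ce1
  after D2: wrote 2B at 0x0f = 2ce1
  after D3: wrote 7B at 0x0d = 4acde98dd60b2c
query mem[0x11]=0xd6, mem[0x0d]=0x4a, mem[0x0b]=0x2c

MEM[0x11,0x0d,0x0b] = d6 4a 2c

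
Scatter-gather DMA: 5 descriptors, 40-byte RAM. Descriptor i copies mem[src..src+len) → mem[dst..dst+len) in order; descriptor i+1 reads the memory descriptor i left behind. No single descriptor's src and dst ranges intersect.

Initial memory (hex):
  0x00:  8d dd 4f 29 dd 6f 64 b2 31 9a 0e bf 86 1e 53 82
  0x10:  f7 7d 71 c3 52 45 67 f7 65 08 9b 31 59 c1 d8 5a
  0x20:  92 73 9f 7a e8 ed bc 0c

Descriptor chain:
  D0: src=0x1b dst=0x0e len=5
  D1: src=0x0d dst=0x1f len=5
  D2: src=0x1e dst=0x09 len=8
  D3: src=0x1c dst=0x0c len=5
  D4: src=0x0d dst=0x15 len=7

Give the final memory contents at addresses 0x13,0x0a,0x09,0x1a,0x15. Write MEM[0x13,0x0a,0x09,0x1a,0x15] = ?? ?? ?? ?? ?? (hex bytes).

  after D0: wrote 5B at 0x0e = 3159c1d85a
  after D1: wrote 5B at 0x1f = 1e3159c1d8
  after D2: wrote 8B at 0x09 = d81e3159c1d8e8ed
  after D3: wrote 5B at 0x0c = 59c1d81e31
  after D4: wrote 7B at 0x15 = c1d81e31d85ac3
query mem[0x13]=0xc3, mem[0x0a]=0x1e, mem[0x09]=0xd8, mem[0x1a]=0x5a, mem[0x15]=0xc1

MEM[0x13,0x0a,0x09,0x1a,0x15] = c3 1e d8 5a c1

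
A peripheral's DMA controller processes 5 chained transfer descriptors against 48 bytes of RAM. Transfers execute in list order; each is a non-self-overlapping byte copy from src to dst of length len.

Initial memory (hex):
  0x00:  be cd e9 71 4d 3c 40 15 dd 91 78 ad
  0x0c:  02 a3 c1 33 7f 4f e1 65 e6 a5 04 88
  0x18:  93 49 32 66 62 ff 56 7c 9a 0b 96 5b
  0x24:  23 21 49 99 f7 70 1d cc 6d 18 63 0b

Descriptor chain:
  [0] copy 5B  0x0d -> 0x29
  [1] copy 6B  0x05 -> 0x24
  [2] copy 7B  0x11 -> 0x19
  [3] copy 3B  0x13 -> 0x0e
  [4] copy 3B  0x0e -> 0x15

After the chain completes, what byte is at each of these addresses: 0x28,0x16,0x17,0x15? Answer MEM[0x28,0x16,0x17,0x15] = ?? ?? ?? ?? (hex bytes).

  after D0: wrote 5B at 0x29 = a3c1337f4f
  after D1: wrote 6B at 0x24 = 3c4015dd9178
  after D2: wrote 7B at 0x19 = 4fe165e6a50488
  after D3: wrote 3B at 0x0e = 65e6a5
  after D4: wrote 3B at 0x15 = 65e6a5
query mem[0x28]=0x91, mem[0x16]=0xe6, mem[0x17]=0xa5, mem[0x15]=0x65

MEM[0x28,0x16,0x17,0x15] = 91 e6 a5 65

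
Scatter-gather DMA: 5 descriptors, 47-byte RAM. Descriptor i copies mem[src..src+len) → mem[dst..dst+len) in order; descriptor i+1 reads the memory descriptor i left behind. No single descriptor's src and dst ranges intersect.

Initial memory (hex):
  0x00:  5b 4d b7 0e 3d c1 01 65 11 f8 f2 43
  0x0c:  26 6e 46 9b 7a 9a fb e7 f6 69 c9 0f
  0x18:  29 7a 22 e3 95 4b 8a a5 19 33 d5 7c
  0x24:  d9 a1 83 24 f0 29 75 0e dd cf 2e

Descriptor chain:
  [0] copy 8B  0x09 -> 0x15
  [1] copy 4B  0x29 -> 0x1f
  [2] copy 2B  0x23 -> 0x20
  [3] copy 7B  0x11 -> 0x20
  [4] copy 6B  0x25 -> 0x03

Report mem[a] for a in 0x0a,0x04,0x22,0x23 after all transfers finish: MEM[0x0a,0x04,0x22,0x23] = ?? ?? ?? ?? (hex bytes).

#0 dst[0x15+8] := {0xf8,0xf2,0x43,0x26,0x6e,0x46,0x9b,0x7a}
#1 dst[0x1f+4] := {0x29,0x75,0x0e,0xdd}
#2 dst[0x20+2] := {0x7c,0xd9}
#3 dst[0x20+7] := {0x9a,0xfb,0xe7,0xf6,0xf8,0xf2,0x43}
#4 dst[0x03+6] := {0xf2,0x43,0x24,0xf0,0x29,0x75}
query mem[0x0a]=0xf2, mem[0x04]=0x43, mem[0x22]=0xe7, mem[0x23]=0xf6

MEM[0x0a,0x04,0x22,0x23] = f2 43 e7 f6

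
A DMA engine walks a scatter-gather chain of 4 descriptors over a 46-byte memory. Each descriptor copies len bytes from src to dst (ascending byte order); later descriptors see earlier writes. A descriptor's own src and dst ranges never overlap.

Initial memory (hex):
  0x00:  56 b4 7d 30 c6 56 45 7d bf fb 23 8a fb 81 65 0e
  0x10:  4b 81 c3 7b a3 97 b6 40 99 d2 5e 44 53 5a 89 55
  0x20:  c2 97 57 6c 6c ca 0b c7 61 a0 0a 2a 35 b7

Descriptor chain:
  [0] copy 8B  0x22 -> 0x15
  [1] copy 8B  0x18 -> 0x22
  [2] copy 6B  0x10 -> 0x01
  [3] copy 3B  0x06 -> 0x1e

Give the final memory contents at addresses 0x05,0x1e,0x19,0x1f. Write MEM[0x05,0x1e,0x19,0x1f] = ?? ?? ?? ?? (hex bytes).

D0: mem[0x15..0x1c] <- [57 6c 6c ca 0b c7 61 a0]
D1: mem[0x22..0x29] <- [ca 0b c7 61 a0 5a 89 55]
D2: mem[0x01..0x06] <- [4b 81 c3 7b a3 57]
D3: mem[0x1e..0x20] <- [57 7d bf]
query mem[0x05]=0xa3, mem[0x1e]=0x57, mem[0x19]=0x0b, mem[0x1f]=0x7d

MEM[0x05,0x1e,0x19,0x1f] = a3 57 0b 7d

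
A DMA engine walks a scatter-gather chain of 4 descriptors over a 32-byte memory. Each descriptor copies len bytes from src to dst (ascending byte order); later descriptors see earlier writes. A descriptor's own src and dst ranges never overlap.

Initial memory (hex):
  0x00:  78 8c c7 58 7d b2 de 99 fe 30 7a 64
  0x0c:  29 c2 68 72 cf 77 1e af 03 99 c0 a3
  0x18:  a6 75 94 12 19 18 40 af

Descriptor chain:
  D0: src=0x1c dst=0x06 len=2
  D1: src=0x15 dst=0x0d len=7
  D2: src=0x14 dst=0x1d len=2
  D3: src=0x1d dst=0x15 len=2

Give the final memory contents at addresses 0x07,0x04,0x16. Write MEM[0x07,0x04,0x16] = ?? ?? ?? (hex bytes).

#0 dst[0x06+2] := {0x19,0x18}
#1 dst[0x0d+7] := {0x99,0xc0,0xa3,0xa6,0x75,0x94,0x12}
#2 dst[0x1d+2] := {0x03,0x99}
#3 dst[0x15+2] := {0x03,0x99}
query mem[0x07]=0x18, mem[0x04]=0x7d, mem[0x16]=0x99

MEM[0x07,0x04,0x16] = 18 7d 99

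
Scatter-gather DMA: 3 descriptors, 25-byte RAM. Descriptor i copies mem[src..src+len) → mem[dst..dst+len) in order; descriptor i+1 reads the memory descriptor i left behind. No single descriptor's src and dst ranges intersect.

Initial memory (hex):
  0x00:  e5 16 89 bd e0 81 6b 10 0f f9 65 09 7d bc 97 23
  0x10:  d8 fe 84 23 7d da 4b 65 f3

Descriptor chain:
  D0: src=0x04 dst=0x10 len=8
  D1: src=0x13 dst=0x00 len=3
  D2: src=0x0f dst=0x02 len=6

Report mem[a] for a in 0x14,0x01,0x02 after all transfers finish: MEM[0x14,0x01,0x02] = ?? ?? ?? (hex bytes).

MEM[0x14,0x01,0x02] = 0f 0f 23

  after D0: wrote 8B at 0x10 = e0816b100ff96509
  after D1: wrote 3B at 0x00 = 100ff9
  after D2: wrote 6B at 0x02 = 23e0816b100f
query mem[0x14]=0x0f, mem[0x01]=0x0f, mem[0x02]=0x23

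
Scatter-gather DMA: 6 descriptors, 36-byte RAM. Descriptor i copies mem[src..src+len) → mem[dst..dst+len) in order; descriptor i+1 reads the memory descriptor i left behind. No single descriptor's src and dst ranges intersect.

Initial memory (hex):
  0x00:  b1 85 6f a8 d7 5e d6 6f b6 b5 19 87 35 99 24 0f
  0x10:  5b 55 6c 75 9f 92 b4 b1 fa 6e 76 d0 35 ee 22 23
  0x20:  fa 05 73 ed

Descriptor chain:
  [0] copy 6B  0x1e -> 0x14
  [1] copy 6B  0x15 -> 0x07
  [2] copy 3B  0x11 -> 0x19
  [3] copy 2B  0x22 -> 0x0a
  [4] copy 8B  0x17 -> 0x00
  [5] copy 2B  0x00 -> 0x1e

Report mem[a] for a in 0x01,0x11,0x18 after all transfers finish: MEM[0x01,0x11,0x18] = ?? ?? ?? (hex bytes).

#0 dst[0x14+6] := {0x22,0x23,0xfa,0x05,0x73,0xed}
#1 dst[0x07+6] := {0x23,0xfa,0x05,0x73,0xed,0x76}
#2 dst[0x19+3] := {0x55,0x6c,0x75}
#3 dst[0x0a+2] := {0x73,0xed}
#4 dst[0x00+8] := {0x05,0x73,0x55,0x6c,0x75,0x35,0xee,0x22}
#5 dst[0x1e+2] := {0x05,0x73}
query mem[0x01]=0x73, mem[0x11]=0x55, mem[0x18]=0x73

MEM[0x01,0x11,0x18] = 73 55 73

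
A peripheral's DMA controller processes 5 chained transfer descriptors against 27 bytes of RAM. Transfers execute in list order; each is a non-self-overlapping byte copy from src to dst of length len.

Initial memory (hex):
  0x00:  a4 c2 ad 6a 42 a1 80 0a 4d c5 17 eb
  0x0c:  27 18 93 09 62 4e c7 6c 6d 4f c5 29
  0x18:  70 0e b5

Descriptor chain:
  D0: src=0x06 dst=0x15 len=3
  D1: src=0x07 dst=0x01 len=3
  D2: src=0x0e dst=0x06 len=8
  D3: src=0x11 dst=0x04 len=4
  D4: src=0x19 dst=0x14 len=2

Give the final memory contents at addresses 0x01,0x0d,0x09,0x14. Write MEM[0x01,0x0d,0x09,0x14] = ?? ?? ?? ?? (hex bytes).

  after D0: wrote 3B at 0x15 = 800a4d
  after D1: wrote 3B at 0x01 = 0a4dc5
  after D2: wrote 8B at 0x06 = 9309624ec76c6d80
  after D3: wrote 4B at 0x04 = 4ec76c6d
  after D4: wrote 2B at 0x14 = 0eb5
query mem[0x01]=0x0a, mem[0x0d]=0x80, mem[0x09]=0x4e, mem[0x14]=0x0e

MEM[0x01,0x0d,0x09,0x14] = 0a 80 4e 0e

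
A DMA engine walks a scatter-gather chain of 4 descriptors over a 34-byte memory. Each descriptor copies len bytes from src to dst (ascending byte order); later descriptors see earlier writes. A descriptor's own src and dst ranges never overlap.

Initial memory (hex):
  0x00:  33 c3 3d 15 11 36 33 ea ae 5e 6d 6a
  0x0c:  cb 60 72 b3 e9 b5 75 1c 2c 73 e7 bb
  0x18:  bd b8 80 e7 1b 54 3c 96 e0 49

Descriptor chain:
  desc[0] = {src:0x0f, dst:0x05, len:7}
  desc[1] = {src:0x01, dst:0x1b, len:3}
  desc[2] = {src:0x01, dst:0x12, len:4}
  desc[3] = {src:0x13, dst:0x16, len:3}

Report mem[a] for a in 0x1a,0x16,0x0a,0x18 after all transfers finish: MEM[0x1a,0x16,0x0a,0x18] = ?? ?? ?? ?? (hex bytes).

MEM[0x1a,0x16,0x0a,0x18] = 80 3d 2c 11

D0: mem[0x05..0x0b] <- [b3 e9 b5 75 1c 2c 73]
D1: mem[0x1b..0x1d] <- [c3 3d 15]
D2: mem[0x12..0x15] <- [c3 3d 15 11]
D3: mem[0x16..0x18] <- [3d 15 11]
query mem[0x1a]=0x80, mem[0x16]=0x3d, mem[0x0a]=0x2c, mem[0x18]=0x11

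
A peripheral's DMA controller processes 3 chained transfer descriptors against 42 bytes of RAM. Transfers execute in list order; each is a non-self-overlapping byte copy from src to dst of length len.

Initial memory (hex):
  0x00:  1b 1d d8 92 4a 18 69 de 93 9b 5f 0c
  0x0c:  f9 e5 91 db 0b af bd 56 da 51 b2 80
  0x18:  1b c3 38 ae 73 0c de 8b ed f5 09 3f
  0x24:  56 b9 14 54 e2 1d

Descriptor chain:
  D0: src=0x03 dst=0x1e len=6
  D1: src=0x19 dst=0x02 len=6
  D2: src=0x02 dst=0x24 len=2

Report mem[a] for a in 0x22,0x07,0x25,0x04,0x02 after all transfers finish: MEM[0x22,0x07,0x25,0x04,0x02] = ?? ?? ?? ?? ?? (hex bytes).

  after D0: wrote 6B at 0x1e = 924a1869de93
  after D1: wrote 6B at 0x02 = c338ae730c92
  after D2: wrote 2B at 0x24 = c338
query mem[0x22]=0xde, mem[0x07]=0x92, mem[0x25]=0x38, mem[0x04]=0xae, mem[0x02]=0xc3

MEM[0x22,0x07,0x25,0x04,0x02] = de 92 38 ae c3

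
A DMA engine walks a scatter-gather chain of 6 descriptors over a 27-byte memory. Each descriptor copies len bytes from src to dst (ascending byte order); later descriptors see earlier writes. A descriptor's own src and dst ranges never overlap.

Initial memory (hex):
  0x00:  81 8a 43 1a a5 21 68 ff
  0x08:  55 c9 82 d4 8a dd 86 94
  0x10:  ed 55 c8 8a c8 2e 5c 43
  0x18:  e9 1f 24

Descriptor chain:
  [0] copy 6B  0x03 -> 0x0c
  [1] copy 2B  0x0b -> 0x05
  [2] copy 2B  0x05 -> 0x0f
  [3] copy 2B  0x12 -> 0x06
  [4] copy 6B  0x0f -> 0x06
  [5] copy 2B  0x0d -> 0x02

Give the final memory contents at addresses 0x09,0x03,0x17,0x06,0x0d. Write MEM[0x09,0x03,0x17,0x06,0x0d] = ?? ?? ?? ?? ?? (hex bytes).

[0] 0x03->0x0c len=6 : 1a a5 21 68 ff 55
[1] 0x0b->0x05 len=2 : d4 1a
[2] 0x05->0x0f len=2 : d4 1a
[3] 0x12->0x06 len=2 : c8 8a
[4] 0x0f->0x06 len=6 : d4 1a 55 c8 8a c8
[5] 0x0d->0x02 len=2 : a5 21
query mem[0x09]=0xc8, mem[0x03]=0x21, mem[0x17]=0x43, mem[0x06]=0xd4, mem[0x0d]=0xa5

MEM[0x09,0x03,0x17,0x06,0x0d] = c8 21 43 d4 a5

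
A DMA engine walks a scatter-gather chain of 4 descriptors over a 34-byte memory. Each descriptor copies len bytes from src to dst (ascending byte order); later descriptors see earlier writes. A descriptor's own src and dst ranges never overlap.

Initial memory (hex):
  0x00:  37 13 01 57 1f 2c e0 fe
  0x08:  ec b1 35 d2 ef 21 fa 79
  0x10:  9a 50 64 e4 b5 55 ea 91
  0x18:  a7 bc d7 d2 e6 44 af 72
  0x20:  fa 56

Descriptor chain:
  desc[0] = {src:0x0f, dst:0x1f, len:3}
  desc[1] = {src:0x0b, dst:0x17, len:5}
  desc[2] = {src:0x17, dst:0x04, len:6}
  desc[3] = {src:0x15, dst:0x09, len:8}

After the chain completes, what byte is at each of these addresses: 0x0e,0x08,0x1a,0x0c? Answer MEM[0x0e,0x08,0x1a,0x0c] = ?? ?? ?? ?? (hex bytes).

[0] 0x0f->0x1f len=3 : 79 9a 50
[1] 0x0b->0x17 len=5 : d2 ef 21 fa 79
[2] 0x17->0x04 len=6 : d2 ef 21 fa 79 e6
[3] 0x15->0x09 len=8 : 55 ea d2 ef 21 fa 79 e6
query mem[0x0e]=0xfa, mem[0x08]=0x79, mem[0x1a]=0xfa, mem[0x0c]=0xef

MEM[0x0e,0x08,0x1a,0x0c] = fa 79 fa ef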